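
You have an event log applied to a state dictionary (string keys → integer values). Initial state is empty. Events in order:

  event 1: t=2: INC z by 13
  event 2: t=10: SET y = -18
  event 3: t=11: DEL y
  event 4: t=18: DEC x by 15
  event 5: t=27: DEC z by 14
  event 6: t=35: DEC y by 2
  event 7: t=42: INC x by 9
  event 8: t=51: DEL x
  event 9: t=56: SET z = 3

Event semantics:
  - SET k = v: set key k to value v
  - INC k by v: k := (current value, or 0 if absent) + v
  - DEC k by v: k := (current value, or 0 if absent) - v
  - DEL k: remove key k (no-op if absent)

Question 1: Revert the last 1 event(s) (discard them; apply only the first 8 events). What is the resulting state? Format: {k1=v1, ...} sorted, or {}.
Keep first 8 events (discard last 1):
  after event 1 (t=2: INC z by 13): {z=13}
  after event 2 (t=10: SET y = -18): {y=-18, z=13}
  after event 3 (t=11: DEL y): {z=13}
  after event 4 (t=18: DEC x by 15): {x=-15, z=13}
  after event 5 (t=27: DEC z by 14): {x=-15, z=-1}
  after event 6 (t=35: DEC y by 2): {x=-15, y=-2, z=-1}
  after event 7 (t=42: INC x by 9): {x=-6, y=-2, z=-1}
  after event 8 (t=51: DEL x): {y=-2, z=-1}

Answer: {y=-2, z=-1}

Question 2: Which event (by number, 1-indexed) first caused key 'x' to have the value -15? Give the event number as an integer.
Answer: 4

Derivation:
Looking for first event where x becomes -15:
  event 4: x (absent) -> -15  <-- first match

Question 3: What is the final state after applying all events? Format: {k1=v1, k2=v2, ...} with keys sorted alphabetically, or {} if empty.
  after event 1 (t=2: INC z by 13): {z=13}
  after event 2 (t=10: SET y = -18): {y=-18, z=13}
  after event 3 (t=11: DEL y): {z=13}
  after event 4 (t=18: DEC x by 15): {x=-15, z=13}
  after event 5 (t=27: DEC z by 14): {x=-15, z=-1}
  after event 6 (t=35: DEC y by 2): {x=-15, y=-2, z=-1}
  after event 7 (t=42: INC x by 9): {x=-6, y=-2, z=-1}
  after event 8 (t=51: DEL x): {y=-2, z=-1}
  after event 9 (t=56: SET z = 3): {y=-2, z=3}

Answer: {y=-2, z=3}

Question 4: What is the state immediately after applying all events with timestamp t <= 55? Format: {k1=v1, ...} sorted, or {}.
Apply events with t <= 55 (8 events):
  after event 1 (t=2: INC z by 13): {z=13}
  after event 2 (t=10: SET y = -18): {y=-18, z=13}
  after event 3 (t=11: DEL y): {z=13}
  after event 4 (t=18: DEC x by 15): {x=-15, z=13}
  after event 5 (t=27: DEC z by 14): {x=-15, z=-1}
  after event 6 (t=35: DEC y by 2): {x=-15, y=-2, z=-1}
  after event 7 (t=42: INC x by 9): {x=-6, y=-2, z=-1}
  after event 8 (t=51: DEL x): {y=-2, z=-1}

Answer: {y=-2, z=-1}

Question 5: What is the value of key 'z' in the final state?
Answer: 3

Derivation:
Track key 'z' through all 9 events:
  event 1 (t=2: INC z by 13): z (absent) -> 13
  event 2 (t=10: SET y = -18): z unchanged
  event 3 (t=11: DEL y): z unchanged
  event 4 (t=18: DEC x by 15): z unchanged
  event 5 (t=27: DEC z by 14): z 13 -> -1
  event 6 (t=35: DEC y by 2): z unchanged
  event 7 (t=42: INC x by 9): z unchanged
  event 8 (t=51: DEL x): z unchanged
  event 9 (t=56: SET z = 3): z -1 -> 3
Final: z = 3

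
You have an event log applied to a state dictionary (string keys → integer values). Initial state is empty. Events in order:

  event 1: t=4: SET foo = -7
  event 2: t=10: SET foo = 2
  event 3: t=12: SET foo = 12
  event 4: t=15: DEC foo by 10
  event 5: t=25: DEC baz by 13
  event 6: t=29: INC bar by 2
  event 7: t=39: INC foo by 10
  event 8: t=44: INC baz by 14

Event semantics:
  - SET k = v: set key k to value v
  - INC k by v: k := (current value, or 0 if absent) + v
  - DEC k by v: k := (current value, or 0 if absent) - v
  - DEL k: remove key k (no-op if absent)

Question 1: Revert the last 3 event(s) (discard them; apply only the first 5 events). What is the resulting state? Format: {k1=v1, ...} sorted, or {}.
Keep first 5 events (discard last 3):
  after event 1 (t=4: SET foo = -7): {foo=-7}
  after event 2 (t=10: SET foo = 2): {foo=2}
  after event 3 (t=12: SET foo = 12): {foo=12}
  after event 4 (t=15: DEC foo by 10): {foo=2}
  after event 5 (t=25: DEC baz by 13): {baz=-13, foo=2}

Answer: {baz=-13, foo=2}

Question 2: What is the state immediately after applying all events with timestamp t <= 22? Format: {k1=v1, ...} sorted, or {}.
Apply events with t <= 22 (4 events):
  after event 1 (t=4: SET foo = -7): {foo=-7}
  after event 2 (t=10: SET foo = 2): {foo=2}
  after event 3 (t=12: SET foo = 12): {foo=12}
  after event 4 (t=15: DEC foo by 10): {foo=2}

Answer: {foo=2}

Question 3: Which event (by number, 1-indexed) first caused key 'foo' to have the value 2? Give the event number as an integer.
Looking for first event where foo becomes 2:
  event 1: foo = -7
  event 2: foo -7 -> 2  <-- first match

Answer: 2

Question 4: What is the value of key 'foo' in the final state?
Track key 'foo' through all 8 events:
  event 1 (t=4: SET foo = -7): foo (absent) -> -7
  event 2 (t=10: SET foo = 2): foo -7 -> 2
  event 3 (t=12: SET foo = 12): foo 2 -> 12
  event 4 (t=15: DEC foo by 10): foo 12 -> 2
  event 5 (t=25: DEC baz by 13): foo unchanged
  event 6 (t=29: INC bar by 2): foo unchanged
  event 7 (t=39: INC foo by 10): foo 2 -> 12
  event 8 (t=44: INC baz by 14): foo unchanged
Final: foo = 12

Answer: 12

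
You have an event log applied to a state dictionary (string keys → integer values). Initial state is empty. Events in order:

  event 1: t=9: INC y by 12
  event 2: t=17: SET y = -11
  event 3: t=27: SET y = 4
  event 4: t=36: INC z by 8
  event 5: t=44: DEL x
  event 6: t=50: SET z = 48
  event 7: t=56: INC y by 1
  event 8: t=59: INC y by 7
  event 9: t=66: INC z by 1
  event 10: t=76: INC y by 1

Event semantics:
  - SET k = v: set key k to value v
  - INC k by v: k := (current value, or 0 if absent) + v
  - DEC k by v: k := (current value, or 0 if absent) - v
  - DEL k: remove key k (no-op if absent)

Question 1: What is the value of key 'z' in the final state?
Answer: 49

Derivation:
Track key 'z' through all 10 events:
  event 1 (t=9: INC y by 12): z unchanged
  event 2 (t=17: SET y = -11): z unchanged
  event 3 (t=27: SET y = 4): z unchanged
  event 4 (t=36: INC z by 8): z (absent) -> 8
  event 5 (t=44: DEL x): z unchanged
  event 6 (t=50: SET z = 48): z 8 -> 48
  event 7 (t=56: INC y by 1): z unchanged
  event 8 (t=59: INC y by 7): z unchanged
  event 9 (t=66: INC z by 1): z 48 -> 49
  event 10 (t=76: INC y by 1): z unchanged
Final: z = 49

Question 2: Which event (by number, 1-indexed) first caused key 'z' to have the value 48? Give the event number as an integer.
Looking for first event where z becomes 48:
  event 4: z = 8
  event 5: z = 8
  event 6: z 8 -> 48  <-- first match

Answer: 6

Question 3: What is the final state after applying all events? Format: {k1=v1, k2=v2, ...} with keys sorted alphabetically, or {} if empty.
  after event 1 (t=9: INC y by 12): {y=12}
  after event 2 (t=17: SET y = -11): {y=-11}
  after event 3 (t=27: SET y = 4): {y=4}
  after event 4 (t=36: INC z by 8): {y=4, z=8}
  after event 5 (t=44: DEL x): {y=4, z=8}
  after event 6 (t=50: SET z = 48): {y=4, z=48}
  after event 7 (t=56: INC y by 1): {y=5, z=48}
  after event 8 (t=59: INC y by 7): {y=12, z=48}
  after event 9 (t=66: INC z by 1): {y=12, z=49}
  after event 10 (t=76: INC y by 1): {y=13, z=49}

Answer: {y=13, z=49}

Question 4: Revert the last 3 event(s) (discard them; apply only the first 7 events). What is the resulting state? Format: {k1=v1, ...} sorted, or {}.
Answer: {y=5, z=48}

Derivation:
Keep first 7 events (discard last 3):
  after event 1 (t=9: INC y by 12): {y=12}
  after event 2 (t=17: SET y = -11): {y=-11}
  after event 3 (t=27: SET y = 4): {y=4}
  after event 4 (t=36: INC z by 8): {y=4, z=8}
  after event 5 (t=44: DEL x): {y=4, z=8}
  after event 6 (t=50: SET z = 48): {y=4, z=48}
  after event 7 (t=56: INC y by 1): {y=5, z=48}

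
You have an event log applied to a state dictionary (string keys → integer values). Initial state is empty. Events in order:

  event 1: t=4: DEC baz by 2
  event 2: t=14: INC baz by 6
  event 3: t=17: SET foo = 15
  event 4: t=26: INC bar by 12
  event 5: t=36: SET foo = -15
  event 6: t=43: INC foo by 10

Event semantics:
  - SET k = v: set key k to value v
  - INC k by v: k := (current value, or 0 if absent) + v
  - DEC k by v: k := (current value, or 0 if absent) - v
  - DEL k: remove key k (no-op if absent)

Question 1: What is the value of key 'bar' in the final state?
Track key 'bar' through all 6 events:
  event 1 (t=4: DEC baz by 2): bar unchanged
  event 2 (t=14: INC baz by 6): bar unchanged
  event 3 (t=17: SET foo = 15): bar unchanged
  event 4 (t=26: INC bar by 12): bar (absent) -> 12
  event 5 (t=36: SET foo = -15): bar unchanged
  event 6 (t=43: INC foo by 10): bar unchanged
Final: bar = 12

Answer: 12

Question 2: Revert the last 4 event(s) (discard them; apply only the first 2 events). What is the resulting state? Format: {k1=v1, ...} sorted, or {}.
Answer: {baz=4}

Derivation:
Keep first 2 events (discard last 4):
  after event 1 (t=4: DEC baz by 2): {baz=-2}
  after event 2 (t=14: INC baz by 6): {baz=4}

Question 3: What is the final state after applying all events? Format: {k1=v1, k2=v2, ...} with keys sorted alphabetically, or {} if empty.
Answer: {bar=12, baz=4, foo=-5}

Derivation:
  after event 1 (t=4: DEC baz by 2): {baz=-2}
  after event 2 (t=14: INC baz by 6): {baz=4}
  after event 3 (t=17: SET foo = 15): {baz=4, foo=15}
  after event 4 (t=26: INC bar by 12): {bar=12, baz=4, foo=15}
  after event 5 (t=36: SET foo = -15): {bar=12, baz=4, foo=-15}
  after event 6 (t=43: INC foo by 10): {bar=12, baz=4, foo=-5}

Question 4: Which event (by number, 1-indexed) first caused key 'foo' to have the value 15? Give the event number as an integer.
Looking for first event where foo becomes 15:
  event 3: foo (absent) -> 15  <-- first match

Answer: 3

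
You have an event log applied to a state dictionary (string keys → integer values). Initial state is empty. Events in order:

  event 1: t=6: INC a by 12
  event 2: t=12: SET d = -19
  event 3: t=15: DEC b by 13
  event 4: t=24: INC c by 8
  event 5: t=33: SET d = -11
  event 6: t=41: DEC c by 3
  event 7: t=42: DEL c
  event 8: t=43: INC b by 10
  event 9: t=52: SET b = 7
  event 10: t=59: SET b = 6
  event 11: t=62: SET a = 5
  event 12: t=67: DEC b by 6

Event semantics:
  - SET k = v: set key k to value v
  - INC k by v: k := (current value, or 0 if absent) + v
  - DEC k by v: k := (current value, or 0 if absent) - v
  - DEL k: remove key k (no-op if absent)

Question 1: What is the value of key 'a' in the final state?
Answer: 5

Derivation:
Track key 'a' through all 12 events:
  event 1 (t=6: INC a by 12): a (absent) -> 12
  event 2 (t=12: SET d = -19): a unchanged
  event 3 (t=15: DEC b by 13): a unchanged
  event 4 (t=24: INC c by 8): a unchanged
  event 5 (t=33: SET d = -11): a unchanged
  event 6 (t=41: DEC c by 3): a unchanged
  event 7 (t=42: DEL c): a unchanged
  event 8 (t=43: INC b by 10): a unchanged
  event 9 (t=52: SET b = 7): a unchanged
  event 10 (t=59: SET b = 6): a unchanged
  event 11 (t=62: SET a = 5): a 12 -> 5
  event 12 (t=67: DEC b by 6): a unchanged
Final: a = 5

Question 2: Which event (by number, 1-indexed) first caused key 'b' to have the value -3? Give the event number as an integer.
Answer: 8

Derivation:
Looking for first event where b becomes -3:
  event 3: b = -13
  event 4: b = -13
  event 5: b = -13
  event 6: b = -13
  event 7: b = -13
  event 8: b -13 -> -3  <-- first match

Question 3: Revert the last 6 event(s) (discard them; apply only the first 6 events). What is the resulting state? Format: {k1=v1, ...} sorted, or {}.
Answer: {a=12, b=-13, c=5, d=-11}

Derivation:
Keep first 6 events (discard last 6):
  after event 1 (t=6: INC a by 12): {a=12}
  after event 2 (t=12: SET d = -19): {a=12, d=-19}
  after event 3 (t=15: DEC b by 13): {a=12, b=-13, d=-19}
  after event 4 (t=24: INC c by 8): {a=12, b=-13, c=8, d=-19}
  after event 5 (t=33: SET d = -11): {a=12, b=-13, c=8, d=-11}
  after event 6 (t=41: DEC c by 3): {a=12, b=-13, c=5, d=-11}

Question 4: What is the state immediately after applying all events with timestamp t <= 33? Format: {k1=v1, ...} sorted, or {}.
Apply events with t <= 33 (5 events):
  after event 1 (t=6: INC a by 12): {a=12}
  after event 2 (t=12: SET d = -19): {a=12, d=-19}
  after event 3 (t=15: DEC b by 13): {a=12, b=-13, d=-19}
  after event 4 (t=24: INC c by 8): {a=12, b=-13, c=8, d=-19}
  after event 5 (t=33: SET d = -11): {a=12, b=-13, c=8, d=-11}

Answer: {a=12, b=-13, c=8, d=-11}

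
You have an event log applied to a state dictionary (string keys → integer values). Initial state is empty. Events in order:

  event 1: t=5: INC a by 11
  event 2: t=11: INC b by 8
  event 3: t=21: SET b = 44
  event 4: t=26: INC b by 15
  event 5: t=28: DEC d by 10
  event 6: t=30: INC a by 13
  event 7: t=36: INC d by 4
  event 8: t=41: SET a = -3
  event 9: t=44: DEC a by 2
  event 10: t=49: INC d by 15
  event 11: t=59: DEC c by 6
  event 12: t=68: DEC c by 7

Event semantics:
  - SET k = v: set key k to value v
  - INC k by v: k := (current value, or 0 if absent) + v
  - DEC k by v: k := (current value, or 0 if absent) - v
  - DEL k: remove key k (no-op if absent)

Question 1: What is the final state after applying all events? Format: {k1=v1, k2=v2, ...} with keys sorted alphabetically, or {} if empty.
  after event 1 (t=5: INC a by 11): {a=11}
  after event 2 (t=11: INC b by 8): {a=11, b=8}
  after event 3 (t=21: SET b = 44): {a=11, b=44}
  after event 4 (t=26: INC b by 15): {a=11, b=59}
  after event 5 (t=28: DEC d by 10): {a=11, b=59, d=-10}
  after event 6 (t=30: INC a by 13): {a=24, b=59, d=-10}
  after event 7 (t=36: INC d by 4): {a=24, b=59, d=-6}
  after event 8 (t=41: SET a = -3): {a=-3, b=59, d=-6}
  after event 9 (t=44: DEC a by 2): {a=-5, b=59, d=-6}
  after event 10 (t=49: INC d by 15): {a=-5, b=59, d=9}
  after event 11 (t=59: DEC c by 6): {a=-5, b=59, c=-6, d=9}
  after event 12 (t=68: DEC c by 7): {a=-5, b=59, c=-13, d=9}

Answer: {a=-5, b=59, c=-13, d=9}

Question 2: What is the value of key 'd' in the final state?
Track key 'd' through all 12 events:
  event 1 (t=5: INC a by 11): d unchanged
  event 2 (t=11: INC b by 8): d unchanged
  event 3 (t=21: SET b = 44): d unchanged
  event 4 (t=26: INC b by 15): d unchanged
  event 5 (t=28: DEC d by 10): d (absent) -> -10
  event 6 (t=30: INC a by 13): d unchanged
  event 7 (t=36: INC d by 4): d -10 -> -6
  event 8 (t=41: SET a = -3): d unchanged
  event 9 (t=44: DEC a by 2): d unchanged
  event 10 (t=49: INC d by 15): d -6 -> 9
  event 11 (t=59: DEC c by 6): d unchanged
  event 12 (t=68: DEC c by 7): d unchanged
Final: d = 9

Answer: 9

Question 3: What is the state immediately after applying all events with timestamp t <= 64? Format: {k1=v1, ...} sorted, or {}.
Apply events with t <= 64 (11 events):
  after event 1 (t=5: INC a by 11): {a=11}
  after event 2 (t=11: INC b by 8): {a=11, b=8}
  after event 3 (t=21: SET b = 44): {a=11, b=44}
  after event 4 (t=26: INC b by 15): {a=11, b=59}
  after event 5 (t=28: DEC d by 10): {a=11, b=59, d=-10}
  after event 6 (t=30: INC a by 13): {a=24, b=59, d=-10}
  after event 7 (t=36: INC d by 4): {a=24, b=59, d=-6}
  after event 8 (t=41: SET a = -3): {a=-3, b=59, d=-6}
  after event 9 (t=44: DEC a by 2): {a=-5, b=59, d=-6}
  after event 10 (t=49: INC d by 15): {a=-5, b=59, d=9}
  after event 11 (t=59: DEC c by 6): {a=-5, b=59, c=-6, d=9}

Answer: {a=-5, b=59, c=-6, d=9}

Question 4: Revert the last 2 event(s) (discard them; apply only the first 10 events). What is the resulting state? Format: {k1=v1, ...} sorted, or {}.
Answer: {a=-5, b=59, d=9}

Derivation:
Keep first 10 events (discard last 2):
  after event 1 (t=5: INC a by 11): {a=11}
  after event 2 (t=11: INC b by 8): {a=11, b=8}
  after event 3 (t=21: SET b = 44): {a=11, b=44}
  after event 4 (t=26: INC b by 15): {a=11, b=59}
  after event 5 (t=28: DEC d by 10): {a=11, b=59, d=-10}
  after event 6 (t=30: INC a by 13): {a=24, b=59, d=-10}
  after event 7 (t=36: INC d by 4): {a=24, b=59, d=-6}
  after event 8 (t=41: SET a = -3): {a=-3, b=59, d=-6}
  after event 9 (t=44: DEC a by 2): {a=-5, b=59, d=-6}
  after event 10 (t=49: INC d by 15): {a=-5, b=59, d=9}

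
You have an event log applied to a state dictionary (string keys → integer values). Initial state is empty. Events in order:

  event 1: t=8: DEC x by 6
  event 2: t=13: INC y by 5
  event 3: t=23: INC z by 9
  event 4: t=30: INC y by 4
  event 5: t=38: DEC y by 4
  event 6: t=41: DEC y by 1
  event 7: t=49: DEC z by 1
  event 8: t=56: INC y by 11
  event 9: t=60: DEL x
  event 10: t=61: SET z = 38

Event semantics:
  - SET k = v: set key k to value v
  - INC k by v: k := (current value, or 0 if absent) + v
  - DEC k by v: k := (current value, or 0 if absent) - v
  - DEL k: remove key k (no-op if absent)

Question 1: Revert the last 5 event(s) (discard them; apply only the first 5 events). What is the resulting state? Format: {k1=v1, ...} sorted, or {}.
Keep first 5 events (discard last 5):
  after event 1 (t=8: DEC x by 6): {x=-6}
  after event 2 (t=13: INC y by 5): {x=-6, y=5}
  after event 3 (t=23: INC z by 9): {x=-6, y=5, z=9}
  after event 4 (t=30: INC y by 4): {x=-6, y=9, z=9}
  after event 5 (t=38: DEC y by 4): {x=-6, y=5, z=9}

Answer: {x=-6, y=5, z=9}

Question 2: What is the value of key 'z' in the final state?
Track key 'z' through all 10 events:
  event 1 (t=8: DEC x by 6): z unchanged
  event 2 (t=13: INC y by 5): z unchanged
  event 3 (t=23: INC z by 9): z (absent) -> 9
  event 4 (t=30: INC y by 4): z unchanged
  event 5 (t=38: DEC y by 4): z unchanged
  event 6 (t=41: DEC y by 1): z unchanged
  event 7 (t=49: DEC z by 1): z 9 -> 8
  event 8 (t=56: INC y by 11): z unchanged
  event 9 (t=60: DEL x): z unchanged
  event 10 (t=61: SET z = 38): z 8 -> 38
Final: z = 38

Answer: 38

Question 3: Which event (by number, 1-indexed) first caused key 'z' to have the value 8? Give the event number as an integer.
Looking for first event where z becomes 8:
  event 3: z = 9
  event 4: z = 9
  event 5: z = 9
  event 6: z = 9
  event 7: z 9 -> 8  <-- first match

Answer: 7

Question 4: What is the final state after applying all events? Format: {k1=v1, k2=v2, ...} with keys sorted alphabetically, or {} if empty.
Answer: {y=15, z=38}

Derivation:
  after event 1 (t=8: DEC x by 6): {x=-6}
  after event 2 (t=13: INC y by 5): {x=-6, y=5}
  after event 3 (t=23: INC z by 9): {x=-6, y=5, z=9}
  after event 4 (t=30: INC y by 4): {x=-6, y=9, z=9}
  after event 5 (t=38: DEC y by 4): {x=-6, y=5, z=9}
  after event 6 (t=41: DEC y by 1): {x=-6, y=4, z=9}
  after event 7 (t=49: DEC z by 1): {x=-6, y=4, z=8}
  after event 8 (t=56: INC y by 11): {x=-6, y=15, z=8}
  after event 9 (t=60: DEL x): {y=15, z=8}
  after event 10 (t=61: SET z = 38): {y=15, z=38}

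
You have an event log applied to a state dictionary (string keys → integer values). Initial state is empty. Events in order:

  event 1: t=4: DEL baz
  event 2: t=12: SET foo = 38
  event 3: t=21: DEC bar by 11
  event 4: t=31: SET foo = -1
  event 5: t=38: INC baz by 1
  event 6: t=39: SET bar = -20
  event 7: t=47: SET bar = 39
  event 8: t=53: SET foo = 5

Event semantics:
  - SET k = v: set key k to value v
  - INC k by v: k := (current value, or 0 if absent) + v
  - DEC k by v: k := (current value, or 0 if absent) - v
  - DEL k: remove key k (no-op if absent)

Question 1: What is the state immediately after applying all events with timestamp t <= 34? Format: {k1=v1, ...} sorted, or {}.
Apply events with t <= 34 (4 events):
  after event 1 (t=4: DEL baz): {}
  after event 2 (t=12: SET foo = 38): {foo=38}
  after event 3 (t=21: DEC bar by 11): {bar=-11, foo=38}
  after event 4 (t=31: SET foo = -1): {bar=-11, foo=-1}

Answer: {bar=-11, foo=-1}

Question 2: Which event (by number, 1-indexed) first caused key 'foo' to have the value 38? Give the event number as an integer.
Answer: 2

Derivation:
Looking for first event where foo becomes 38:
  event 2: foo (absent) -> 38  <-- first match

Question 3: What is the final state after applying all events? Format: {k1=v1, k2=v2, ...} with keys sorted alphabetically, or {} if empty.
  after event 1 (t=4: DEL baz): {}
  after event 2 (t=12: SET foo = 38): {foo=38}
  after event 3 (t=21: DEC bar by 11): {bar=-11, foo=38}
  after event 4 (t=31: SET foo = -1): {bar=-11, foo=-1}
  after event 5 (t=38: INC baz by 1): {bar=-11, baz=1, foo=-1}
  after event 6 (t=39: SET bar = -20): {bar=-20, baz=1, foo=-1}
  after event 7 (t=47: SET bar = 39): {bar=39, baz=1, foo=-1}
  after event 8 (t=53: SET foo = 5): {bar=39, baz=1, foo=5}

Answer: {bar=39, baz=1, foo=5}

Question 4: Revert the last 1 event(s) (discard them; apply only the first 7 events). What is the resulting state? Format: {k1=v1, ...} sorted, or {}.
Answer: {bar=39, baz=1, foo=-1}

Derivation:
Keep first 7 events (discard last 1):
  after event 1 (t=4: DEL baz): {}
  after event 2 (t=12: SET foo = 38): {foo=38}
  after event 3 (t=21: DEC bar by 11): {bar=-11, foo=38}
  after event 4 (t=31: SET foo = -1): {bar=-11, foo=-1}
  after event 5 (t=38: INC baz by 1): {bar=-11, baz=1, foo=-1}
  after event 6 (t=39: SET bar = -20): {bar=-20, baz=1, foo=-1}
  after event 7 (t=47: SET bar = 39): {bar=39, baz=1, foo=-1}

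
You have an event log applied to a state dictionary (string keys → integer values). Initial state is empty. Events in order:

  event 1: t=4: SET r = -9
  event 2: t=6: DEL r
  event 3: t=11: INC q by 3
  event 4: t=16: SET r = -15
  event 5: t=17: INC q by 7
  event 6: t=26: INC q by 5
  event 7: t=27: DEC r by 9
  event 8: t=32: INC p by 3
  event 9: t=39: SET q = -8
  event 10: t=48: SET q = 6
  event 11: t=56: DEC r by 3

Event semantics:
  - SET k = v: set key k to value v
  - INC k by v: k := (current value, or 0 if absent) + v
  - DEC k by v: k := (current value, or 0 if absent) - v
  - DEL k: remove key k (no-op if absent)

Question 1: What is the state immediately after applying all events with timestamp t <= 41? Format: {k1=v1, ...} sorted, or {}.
Apply events with t <= 41 (9 events):
  after event 1 (t=4: SET r = -9): {r=-9}
  after event 2 (t=6: DEL r): {}
  after event 3 (t=11: INC q by 3): {q=3}
  after event 4 (t=16: SET r = -15): {q=3, r=-15}
  after event 5 (t=17: INC q by 7): {q=10, r=-15}
  after event 6 (t=26: INC q by 5): {q=15, r=-15}
  after event 7 (t=27: DEC r by 9): {q=15, r=-24}
  after event 8 (t=32: INC p by 3): {p=3, q=15, r=-24}
  after event 9 (t=39: SET q = -8): {p=3, q=-8, r=-24}

Answer: {p=3, q=-8, r=-24}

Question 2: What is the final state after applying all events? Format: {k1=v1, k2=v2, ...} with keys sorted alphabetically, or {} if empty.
  after event 1 (t=4: SET r = -9): {r=-9}
  after event 2 (t=6: DEL r): {}
  after event 3 (t=11: INC q by 3): {q=3}
  after event 4 (t=16: SET r = -15): {q=3, r=-15}
  after event 5 (t=17: INC q by 7): {q=10, r=-15}
  after event 6 (t=26: INC q by 5): {q=15, r=-15}
  after event 7 (t=27: DEC r by 9): {q=15, r=-24}
  after event 8 (t=32: INC p by 3): {p=3, q=15, r=-24}
  after event 9 (t=39: SET q = -8): {p=3, q=-8, r=-24}
  after event 10 (t=48: SET q = 6): {p=3, q=6, r=-24}
  after event 11 (t=56: DEC r by 3): {p=3, q=6, r=-27}

Answer: {p=3, q=6, r=-27}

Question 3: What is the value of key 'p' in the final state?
Answer: 3

Derivation:
Track key 'p' through all 11 events:
  event 1 (t=4: SET r = -9): p unchanged
  event 2 (t=6: DEL r): p unchanged
  event 3 (t=11: INC q by 3): p unchanged
  event 4 (t=16: SET r = -15): p unchanged
  event 5 (t=17: INC q by 7): p unchanged
  event 6 (t=26: INC q by 5): p unchanged
  event 7 (t=27: DEC r by 9): p unchanged
  event 8 (t=32: INC p by 3): p (absent) -> 3
  event 9 (t=39: SET q = -8): p unchanged
  event 10 (t=48: SET q = 6): p unchanged
  event 11 (t=56: DEC r by 3): p unchanged
Final: p = 3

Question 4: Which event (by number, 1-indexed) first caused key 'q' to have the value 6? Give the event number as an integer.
Answer: 10

Derivation:
Looking for first event where q becomes 6:
  event 3: q = 3
  event 4: q = 3
  event 5: q = 10
  event 6: q = 15
  event 7: q = 15
  event 8: q = 15
  event 9: q = -8
  event 10: q -8 -> 6  <-- first match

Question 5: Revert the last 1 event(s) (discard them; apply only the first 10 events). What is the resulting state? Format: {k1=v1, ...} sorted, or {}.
Answer: {p=3, q=6, r=-24}

Derivation:
Keep first 10 events (discard last 1):
  after event 1 (t=4: SET r = -9): {r=-9}
  after event 2 (t=6: DEL r): {}
  after event 3 (t=11: INC q by 3): {q=3}
  after event 4 (t=16: SET r = -15): {q=3, r=-15}
  after event 5 (t=17: INC q by 7): {q=10, r=-15}
  after event 6 (t=26: INC q by 5): {q=15, r=-15}
  after event 7 (t=27: DEC r by 9): {q=15, r=-24}
  after event 8 (t=32: INC p by 3): {p=3, q=15, r=-24}
  after event 9 (t=39: SET q = -8): {p=3, q=-8, r=-24}
  after event 10 (t=48: SET q = 6): {p=3, q=6, r=-24}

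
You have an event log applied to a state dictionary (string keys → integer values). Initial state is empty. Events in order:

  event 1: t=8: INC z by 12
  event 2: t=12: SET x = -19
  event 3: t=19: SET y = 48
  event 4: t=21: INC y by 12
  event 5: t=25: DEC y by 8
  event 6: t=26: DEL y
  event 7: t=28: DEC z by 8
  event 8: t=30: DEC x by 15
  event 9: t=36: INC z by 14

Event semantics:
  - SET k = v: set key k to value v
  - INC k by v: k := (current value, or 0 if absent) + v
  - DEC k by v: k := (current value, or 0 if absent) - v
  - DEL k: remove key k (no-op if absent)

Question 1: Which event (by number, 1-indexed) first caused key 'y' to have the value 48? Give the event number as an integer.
Looking for first event where y becomes 48:
  event 3: y (absent) -> 48  <-- first match

Answer: 3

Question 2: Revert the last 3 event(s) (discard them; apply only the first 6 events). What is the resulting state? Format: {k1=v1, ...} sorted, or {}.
Answer: {x=-19, z=12}

Derivation:
Keep first 6 events (discard last 3):
  after event 1 (t=8: INC z by 12): {z=12}
  after event 2 (t=12: SET x = -19): {x=-19, z=12}
  after event 3 (t=19: SET y = 48): {x=-19, y=48, z=12}
  after event 4 (t=21: INC y by 12): {x=-19, y=60, z=12}
  after event 5 (t=25: DEC y by 8): {x=-19, y=52, z=12}
  after event 6 (t=26: DEL y): {x=-19, z=12}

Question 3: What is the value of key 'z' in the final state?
Track key 'z' through all 9 events:
  event 1 (t=8: INC z by 12): z (absent) -> 12
  event 2 (t=12: SET x = -19): z unchanged
  event 3 (t=19: SET y = 48): z unchanged
  event 4 (t=21: INC y by 12): z unchanged
  event 5 (t=25: DEC y by 8): z unchanged
  event 6 (t=26: DEL y): z unchanged
  event 7 (t=28: DEC z by 8): z 12 -> 4
  event 8 (t=30: DEC x by 15): z unchanged
  event 9 (t=36: INC z by 14): z 4 -> 18
Final: z = 18

Answer: 18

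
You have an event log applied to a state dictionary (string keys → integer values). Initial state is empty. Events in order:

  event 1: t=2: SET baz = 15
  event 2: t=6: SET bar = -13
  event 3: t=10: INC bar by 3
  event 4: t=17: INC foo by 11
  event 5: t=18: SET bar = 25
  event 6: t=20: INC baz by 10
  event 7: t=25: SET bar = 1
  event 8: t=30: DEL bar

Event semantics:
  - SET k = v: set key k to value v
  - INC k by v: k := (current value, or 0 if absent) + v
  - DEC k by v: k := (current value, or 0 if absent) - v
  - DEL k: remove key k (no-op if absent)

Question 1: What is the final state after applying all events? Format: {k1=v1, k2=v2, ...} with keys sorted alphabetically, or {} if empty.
  after event 1 (t=2: SET baz = 15): {baz=15}
  after event 2 (t=6: SET bar = -13): {bar=-13, baz=15}
  after event 3 (t=10: INC bar by 3): {bar=-10, baz=15}
  after event 4 (t=17: INC foo by 11): {bar=-10, baz=15, foo=11}
  after event 5 (t=18: SET bar = 25): {bar=25, baz=15, foo=11}
  after event 6 (t=20: INC baz by 10): {bar=25, baz=25, foo=11}
  after event 7 (t=25: SET bar = 1): {bar=1, baz=25, foo=11}
  after event 8 (t=30: DEL bar): {baz=25, foo=11}

Answer: {baz=25, foo=11}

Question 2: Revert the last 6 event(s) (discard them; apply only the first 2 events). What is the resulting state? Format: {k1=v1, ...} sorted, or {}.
Answer: {bar=-13, baz=15}

Derivation:
Keep first 2 events (discard last 6):
  after event 1 (t=2: SET baz = 15): {baz=15}
  after event 2 (t=6: SET bar = -13): {bar=-13, baz=15}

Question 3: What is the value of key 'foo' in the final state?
Track key 'foo' through all 8 events:
  event 1 (t=2: SET baz = 15): foo unchanged
  event 2 (t=6: SET bar = -13): foo unchanged
  event 3 (t=10: INC bar by 3): foo unchanged
  event 4 (t=17: INC foo by 11): foo (absent) -> 11
  event 5 (t=18: SET bar = 25): foo unchanged
  event 6 (t=20: INC baz by 10): foo unchanged
  event 7 (t=25: SET bar = 1): foo unchanged
  event 8 (t=30: DEL bar): foo unchanged
Final: foo = 11

Answer: 11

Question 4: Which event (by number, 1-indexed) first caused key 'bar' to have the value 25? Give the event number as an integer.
Looking for first event where bar becomes 25:
  event 2: bar = -13
  event 3: bar = -10
  event 4: bar = -10
  event 5: bar -10 -> 25  <-- first match

Answer: 5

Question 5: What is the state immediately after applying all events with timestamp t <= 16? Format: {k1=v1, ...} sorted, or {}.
Apply events with t <= 16 (3 events):
  after event 1 (t=2: SET baz = 15): {baz=15}
  after event 2 (t=6: SET bar = -13): {bar=-13, baz=15}
  after event 3 (t=10: INC bar by 3): {bar=-10, baz=15}

Answer: {bar=-10, baz=15}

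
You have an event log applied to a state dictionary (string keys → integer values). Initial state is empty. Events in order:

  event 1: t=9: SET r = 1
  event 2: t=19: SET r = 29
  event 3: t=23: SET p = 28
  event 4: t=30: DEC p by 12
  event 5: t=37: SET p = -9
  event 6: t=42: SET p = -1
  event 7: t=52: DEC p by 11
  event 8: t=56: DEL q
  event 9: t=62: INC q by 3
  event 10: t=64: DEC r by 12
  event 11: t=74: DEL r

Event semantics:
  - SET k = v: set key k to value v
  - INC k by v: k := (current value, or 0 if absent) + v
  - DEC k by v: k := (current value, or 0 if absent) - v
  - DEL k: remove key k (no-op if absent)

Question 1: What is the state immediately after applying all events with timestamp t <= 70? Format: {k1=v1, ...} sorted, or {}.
Apply events with t <= 70 (10 events):
  after event 1 (t=9: SET r = 1): {r=1}
  after event 2 (t=19: SET r = 29): {r=29}
  after event 3 (t=23: SET p = 28): {p=28, r=29}
  after event 4 (t=30: DEC p by 12): {p=16, r=29}
  after event 5 (t=37: SET p = -9): {p=-9, r=29}
  after event 6 (t=42: SET p = -1): {p=-1, r=29}
  after event 7 (t=52: DEC p by 11): {p=-12, r=29}
  after event 8 (t=56: DEL q): {p=-12, r=29}
  after event 9 (t=62: INC q by 3): {p=-12, q=3, r=29}
  after event 10 (t=64: DEC r by 12): {p=-12, q=3, r=17}

Answer: {p=-12, q=3, r=17}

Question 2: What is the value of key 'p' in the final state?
Answer: -12

Derivation:
Track key 'p' through all 11 events:
  event 1 (t=9: SET r = 1): p unchanged
  event 2 (t=19: SET r = 29): p unchanged
  event 3 (t=23: SET p = 28): p (absent) -> 28
  event 4 (t=30: DEC p by 12): p 28 -> 16
  event 5 (t=37: SET p = -9): p 16 -> -9
  event 6 (t=42: SET p = -1): p -9 -> -1
  event 7 (t=52: DEC p by 11): p -1 -> -12
  event 8 (t=56: DEL q): p unchanged
  event 9 (t=62: INC q by 3): p unchanged
  event 10 (t=64: DEC r by 12): p unchanged
  event 11 (t=74: DEL r): p unchanged
Final: p = -12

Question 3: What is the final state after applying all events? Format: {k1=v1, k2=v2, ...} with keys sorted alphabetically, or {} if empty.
  after event 1 (t=9: SET r = 1): {r=1}
  after event 2 (t=19: SET r = 29): {r=29}
  after event 3 (t=23: SET p = 28): {p=28, r=29}
  after event 4 (t=30: DEC p by 12): {p=16, r=29}
  after event 5 (t=37: SET p = -9): {p=-9, r=29}
  after event 6 (t=42: SET p = -1): {p=-1, r=29}
  after event 7 (t=52: DEC p by 11): {p=-12, r=29}
  after event 8 (t=56: DEL q): {p=-12, r=29}
  after event 9 (t=62: INC q by 3): {p=-12, q=3, r=29}
  after event 10 (t=64: DEC r by 12): {p=-12, q=3, r=17}
  after event 11 (t=74: DEL r): {p=-12, q=3}

Answer: {p=-12, q=3}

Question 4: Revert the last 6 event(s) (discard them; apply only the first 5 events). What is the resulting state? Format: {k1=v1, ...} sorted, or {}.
Keep first 5 events (discard last 6):
  after event 1 (t=9: SET r = 1): {r=1}
  after event 2 (t=19: SET r = 29): {r=29}
  after event 3 (t=23: SET p = 28): {p=28, r=29}
  after event 4 (t=30: DEC p by 12): {p=16, r=29}
  after event 5 (t=37: SET p = -9): {p=-9, r=29}

Answer: {p=-9, r=29}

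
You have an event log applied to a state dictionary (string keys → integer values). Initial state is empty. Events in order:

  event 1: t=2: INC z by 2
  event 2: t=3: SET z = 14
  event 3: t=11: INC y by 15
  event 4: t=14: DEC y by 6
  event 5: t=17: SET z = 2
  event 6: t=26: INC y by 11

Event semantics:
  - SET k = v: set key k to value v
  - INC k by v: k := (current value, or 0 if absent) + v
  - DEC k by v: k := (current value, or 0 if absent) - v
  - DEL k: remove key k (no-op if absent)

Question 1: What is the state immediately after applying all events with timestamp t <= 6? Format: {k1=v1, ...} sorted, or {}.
Answer: {z=14}

Derivation:
Apply events with t <= 6 (2 events):
  after event 1 (t=2: INC z by 2): {z=2}
  after event 2 (t=3: SET z = 14): {z=14}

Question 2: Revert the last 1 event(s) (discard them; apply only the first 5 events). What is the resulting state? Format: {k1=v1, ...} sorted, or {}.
Answer: {y=9, z=2}

Derivation:
Keep first 5 events (discard last 1):
  after event 1 (t=2: INC z by 2): {z=2}
  after event 2 (t=3: SET z = 14): {z=14}
  after event 3 (t=11: INC y by 15): {y=15, z=14}
  after event 4 (t=14: DEC y by 6): {y=9, z=14}
  after event 5 (t=17: SET z = 2): {y=9, z=2}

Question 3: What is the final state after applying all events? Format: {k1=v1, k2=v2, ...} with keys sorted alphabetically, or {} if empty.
  after event 1 (t=2: INC z by 2): {z=2}
  after event 2 (t=3: SET z = 14): {z=14}
  after event 3 (t=11: INC y by 15): {y=15, z=14}
  after event 4 (t=14: DEC y by 6): {y=9, z=14}
  after event 5 (t=17: SET z = 2): {y=9, z=2}
  after event 6 (t=26: INC y by 11): {y=20, z=2}

Answer: {y=20, z=2}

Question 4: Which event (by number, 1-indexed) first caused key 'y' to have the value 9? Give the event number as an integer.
Answer: 4

Derivation:
Looking for first event where y becomes 9:
  event 3: y = 15
  event 4: y 15 -> 9  <-- first match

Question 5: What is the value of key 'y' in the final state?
Answer: 20

Derivation:
Track key 'y' through all 6 events:
  event 1 (t=2: INC z by 2): y unchanged
  event 2 (t=3: SET z = 14): y unchanged
  event 3 (t=11: INC y by 15): y (absent) -> 15
  event 4 (t=14: DEC y by 6): y 15 -> 9
  event 5 (t=17: SET z = 2): y unchanged
  event 6 (t=26: INC y by 11): y 9 -> 20
Final: y = 20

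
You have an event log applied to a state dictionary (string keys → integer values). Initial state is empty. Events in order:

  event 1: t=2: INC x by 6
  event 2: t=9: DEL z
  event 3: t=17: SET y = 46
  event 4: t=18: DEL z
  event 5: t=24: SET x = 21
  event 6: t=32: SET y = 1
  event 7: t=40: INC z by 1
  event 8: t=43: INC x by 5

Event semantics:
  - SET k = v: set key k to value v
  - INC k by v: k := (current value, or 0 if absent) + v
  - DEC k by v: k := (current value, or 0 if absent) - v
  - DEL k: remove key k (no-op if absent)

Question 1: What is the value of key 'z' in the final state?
Answer: 1

Derivation:
Track key 'z' through all 8 events:
  event 1 (t=2: INC x by 6): z unchanged
  event 2 (t=9: DEL z): z (absent) -> (absent)
  event 3 (t=17: SET y = 46): z unchanged
  event 4 (t=18: DEL z): z (absent) -> (absent)
  event 5 (t=24: SET x = 21): z unchanged
  event 6 (t=32: SET y = 1): z unchanged
  event 7 (t=40: INC z by 1): z (absent) -> 1
  event 8 (t=43: INC x by 5): z unchanged
Final: z = 1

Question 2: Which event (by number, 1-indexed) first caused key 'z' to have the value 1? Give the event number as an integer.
Answer: 7

Derivation:
Looking for first event where z becomes 1:
  event 7: z (absent) -> 1  <-- first match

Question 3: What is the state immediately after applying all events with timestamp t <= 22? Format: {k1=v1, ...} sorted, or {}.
Apply events with t <= 22 (4 events):
  after event 1 (t=2: INC x by 6): {x=6}
  after event 2 (t=9: DEL z): {x=6}
  after event 3 (t=17: SET y = 46): {x=6, y=46}
  after event 4 (t=18: DEL z): {x=6, y=46}

Answer: {x=6, y=46}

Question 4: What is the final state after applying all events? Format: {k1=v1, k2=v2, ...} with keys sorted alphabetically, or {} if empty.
Answer: {x=26, y=1, z=1}

Derivation:
  after event 1 (t=2: INC x by 6): {x=6}
  after event 2 (t=9: DEL z): {x=6}
  after event 3 (t=17: SET y = 46): {x=6, y=46}
  after event 4 (t=18: DEL z): {x=6, y=46}
  after event 5 (t=24: SET x = 21): {x=21, y=46}
  after event 6 (t=32: SET y = 1): {x=21, y=1}
  after event 7 (t=40: INC z by 1): {x=21, y=1, z=1}
  after event 8 (t=43: INC x by 5): {x=26, y=1, z=1}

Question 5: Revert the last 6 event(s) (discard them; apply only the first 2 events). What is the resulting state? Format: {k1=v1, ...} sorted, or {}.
Answer: {x=6}

Derivation:
Keep first 2 events (discard last 6):
  after event 1 (t=2: INC x by 6): {x=6}
  after event 2 (t=9: DEL z): {x=6}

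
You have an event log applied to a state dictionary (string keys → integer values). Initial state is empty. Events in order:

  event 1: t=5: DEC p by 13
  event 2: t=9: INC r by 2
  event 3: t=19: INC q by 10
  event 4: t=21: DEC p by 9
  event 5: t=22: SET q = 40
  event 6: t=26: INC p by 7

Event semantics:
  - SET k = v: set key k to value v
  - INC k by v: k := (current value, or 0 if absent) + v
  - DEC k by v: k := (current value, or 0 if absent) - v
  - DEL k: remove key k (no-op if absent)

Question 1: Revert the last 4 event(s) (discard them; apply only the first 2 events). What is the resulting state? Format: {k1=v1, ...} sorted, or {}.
Answer: {p=-13, r=2}

Derivation:
Keep first 2 events (discard last 4):
  after event 1 (t=5: DEC p by 13): {p=-13}
  after event 2 (t=9: INC r by 2): {p=-13, r=2}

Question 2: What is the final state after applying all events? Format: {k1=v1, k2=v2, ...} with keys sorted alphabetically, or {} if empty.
Answer: {p=-15, q=40, r=2}

Derivation:
  after event 1 (t=5: DEC p by 13): {p=-13}
  after event 2 (t=9: INC r by 2): {p=-13, r=2}
  after event 3 (t=19: INC q by 10): {p=-13, q=10, r=2}
  after event 4 (t=21: DEC p by 9): {p=-22, q=10, r=2}
  after event 5 (t=22: SET q = 40): {p=-22, q=40, r=2}
  after event 6 (t=26: INC p by 7): {p=-15, q=40, r=2}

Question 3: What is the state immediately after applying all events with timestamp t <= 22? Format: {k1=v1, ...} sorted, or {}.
Apply events with t <= 22 (5 events):
  after event 1 (t=5: DEC p by 13): {p=-13}
  after event 2 (t=9: INC r by 2): {p=-13, r=2}
  after event 3 (t=19: INC q by 10): {p=-13, q=10, r=2}
  after event 4 (t=21: DEC p by 9): {p=-22, q=10, r=2}
  after event 5 (t=22: SET q = 40): {p=-22, q=40, r=2}

Answer: {p=-22, q=40, r=2}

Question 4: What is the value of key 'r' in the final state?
Answer: 2

Derivation:
Track key 'r' through all 6 events:
  event 1 (t=5: DEC p by 13): r unchanged
  event 2 (t=9: INC r by 2): r (absent) -> 2
  event 3 (t=19: INC q by 10): r unchanged
  event 4 (t=21: DEC p by 9): r unchanged
  event 5 (t=22: SET q = 40): r unchanged
  event 6 (t=26: INC p by 7): r unchanged
Final: r = 2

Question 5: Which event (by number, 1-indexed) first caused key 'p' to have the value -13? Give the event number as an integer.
Answer: 1

Derivation:
Looking for first event where p becomes -13:
  event 1: p (absent) -> -13  <-- first match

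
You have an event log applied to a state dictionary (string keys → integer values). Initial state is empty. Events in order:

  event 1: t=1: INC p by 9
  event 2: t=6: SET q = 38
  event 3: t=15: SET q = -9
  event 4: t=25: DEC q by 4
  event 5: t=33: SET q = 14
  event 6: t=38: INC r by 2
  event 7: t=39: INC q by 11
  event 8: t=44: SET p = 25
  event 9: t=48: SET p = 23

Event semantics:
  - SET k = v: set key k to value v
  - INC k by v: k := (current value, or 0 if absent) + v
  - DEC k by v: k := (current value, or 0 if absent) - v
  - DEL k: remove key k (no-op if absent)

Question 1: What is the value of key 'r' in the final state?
Track key 'r' through all 9 events:
  event 1 (t=1: INC p by 9): r unchanged
  event 2 (t=6: SET q = 38): r unchanged
  event 3 (t=15: SET q = -9): r unchanged
  event 4 (t=25: DEC q by 4): r unchanged
  event 5 (t=33: SET q = 14): r unchanged
  event 6 (t=38: INC r by 2): r (absent) -> 2
  event 7 (t=39: INC q by 11): r unchanged
  event 8 (t=44: SET p = 25): r unchanged
  event 9 (t=48: SET p = 23): r unchanged
Final: r = 2

Answer: 2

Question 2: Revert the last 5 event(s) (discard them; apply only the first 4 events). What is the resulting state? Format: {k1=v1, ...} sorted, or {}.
Answer: {p=9, q=-13}

Derivation:
Keep first 4 events (discard last 5):
  after event 1 (t=1: INC p by 9): {p=9}
  after event 2 (t=6: SET q = 38): {p=9, q=38}
  after event 3 (t=15: SET q = -9): {p=9, q=-9}
  after event 4 (t=25: DEC q by 4): {p=9, q=-13}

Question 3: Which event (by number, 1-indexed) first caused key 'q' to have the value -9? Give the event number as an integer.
Looking for first event where q becomes -9:
  event 2: q = 38
  event 3: q 38 -> -9  <-- first match

Answer: 3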